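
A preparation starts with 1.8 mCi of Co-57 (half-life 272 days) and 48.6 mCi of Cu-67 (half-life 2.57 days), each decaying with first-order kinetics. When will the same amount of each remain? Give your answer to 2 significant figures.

12 days

Set 1.8·(1/2)^(t/272) = 48.6·(1/2)^(t/2.57).
Taking log₂: log₂(1.8/48.6) = t·(1/272 − 1/2.57).
log₂(0.037037) = -4.7549; 1/272 − 1/2.57 = -0.38543.
t = -4.7549 / -0.38543 ≈ 12.337 days.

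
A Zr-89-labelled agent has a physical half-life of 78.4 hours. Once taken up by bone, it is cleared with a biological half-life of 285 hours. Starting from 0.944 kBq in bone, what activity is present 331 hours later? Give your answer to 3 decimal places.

0.023 kBq

1/t_eff = 1/t_phys + 1/t_biol = 1/78.4 + 1/285 = 0.016264 per hour.
t_eff = 78.4 × 285 / (78.4 + 285) ≈ 61.486 hours.
Remaining = 0.944 × (1/2)^(331/61.486) = 0.944 × (1/2)^5.3833 ≈ 0.022616 kBq.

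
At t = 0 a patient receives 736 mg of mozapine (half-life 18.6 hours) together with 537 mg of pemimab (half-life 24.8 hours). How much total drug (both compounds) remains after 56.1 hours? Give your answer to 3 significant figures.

203 mg

mozapine: 736 × (1/2)^(56.1/18.6) = 736 × (1/2)^3.0161 ≈ 90.977 mg.
pemimab: 537 × (1/2)^(56.1/24.8) = 537 × (1/2)^2.2621 ≈ 111.95 mg.
Total = 90.977 + 111.95 ≈ 202.92 mg.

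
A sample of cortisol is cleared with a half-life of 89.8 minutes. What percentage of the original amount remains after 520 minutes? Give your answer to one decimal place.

1.8%

n = 520/89.8 ≈ 5.7906 half-lives.
Fraction remaining = (1/2)^5.7906 ≈ 0.018065, i.e. 1.8065%.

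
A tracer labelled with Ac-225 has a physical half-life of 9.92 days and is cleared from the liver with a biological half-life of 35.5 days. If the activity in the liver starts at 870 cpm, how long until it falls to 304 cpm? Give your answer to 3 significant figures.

1/t_eff = 1/t_phys + 1/t_biol = 1/9.92 + 1/35.5 = 0.12898 per day.
t_eff = 9.92 × 35.5 / (9.92 + 35.5) ≈ 7.7534 days.
n = log₂(870/304) ≈ 1.5169; t = 1.5169 × 7.7534 ≈ 11.761 days.

11.8 days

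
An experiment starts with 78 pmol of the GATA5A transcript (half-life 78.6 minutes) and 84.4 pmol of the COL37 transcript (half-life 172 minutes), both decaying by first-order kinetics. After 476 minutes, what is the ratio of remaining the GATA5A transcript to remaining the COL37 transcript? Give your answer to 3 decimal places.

GATA5A transcript: 78 × (1/2)^(476/78.6) = 78 × (1/2)^6.056 ≈ 1.1724 pmol.
COL37 transcript: 84.4 × (1/2)^(476/172) = 84.4 × (1/2)^2.7674 ≈ 12.395 pmol.
Ratio ≈ 1.1724 / 12.395 ≈ 0.094581.

0.095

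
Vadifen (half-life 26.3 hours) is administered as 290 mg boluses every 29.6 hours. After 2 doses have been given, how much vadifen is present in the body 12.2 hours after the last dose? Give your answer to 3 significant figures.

307 mg

The 2 doses were given 41.8, 12.2 hours ago.
Total = 290·(1/2)^(41.8/26.3) + 290·(1/2)^(12.2/26.3)
      = 96.373 + 210.26 ≈ 306.63 mg.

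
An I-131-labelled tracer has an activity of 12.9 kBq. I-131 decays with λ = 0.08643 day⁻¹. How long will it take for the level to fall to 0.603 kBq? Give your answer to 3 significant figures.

t½ = ln 2 / λ = 0.69315 / 0.08643 ≈ 8.0198 days.
Fraction remaining = 0.603/12.9 ≈ 0.046744.
n = log₂(12.9/0.603) = ln(21.393)/ln 2 ≈ 4.4191 half-lives.
t = n × t½ = 4.4191 × 8.0198 ≈ 35.44 days.

35.4 days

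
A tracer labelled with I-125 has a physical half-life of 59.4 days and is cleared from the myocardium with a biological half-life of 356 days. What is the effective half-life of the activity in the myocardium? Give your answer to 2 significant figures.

1/t_eff = 1/t_phys + 1/t_biol = 1/59.4 + 1/356 = 0.019644 per day.
t_eff = 59.4 × 356 / (59.4 + 356) ≈ 50.906 days.

51 days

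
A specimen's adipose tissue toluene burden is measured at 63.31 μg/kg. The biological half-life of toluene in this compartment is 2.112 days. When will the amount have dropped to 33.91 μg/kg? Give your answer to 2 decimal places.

Fraction remaining = 33.91/63.31 ≈ 0.53562.
n = log₂(63.31/33.91) = ln(1.867)/ln 2 ≈ 0.90072 half-lives.
t = n × t½ = 0.90072 × 2.112 ≈ 1.9023 days.

1.90 days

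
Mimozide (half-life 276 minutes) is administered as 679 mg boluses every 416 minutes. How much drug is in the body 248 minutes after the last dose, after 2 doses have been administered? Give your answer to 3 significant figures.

492 mg

The 2 doses were given 664, 248 minutes ago.
Total = 679·(1/2)^(664/276) + 679·(1/2)^(248/276)
      = 128.13 + 364.23 ≈ 492.36 mg.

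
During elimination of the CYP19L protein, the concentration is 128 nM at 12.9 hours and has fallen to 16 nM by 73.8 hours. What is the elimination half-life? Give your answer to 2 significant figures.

20 hours

Over Δt = 73.8 − 12.9 = 60.9 hours, the level fell by a factor of 128/16 ≈ 8.
n = log₂(8) ≈ 3 half-lives, so t½ = 60.9/3 ≈ 20.3 hours.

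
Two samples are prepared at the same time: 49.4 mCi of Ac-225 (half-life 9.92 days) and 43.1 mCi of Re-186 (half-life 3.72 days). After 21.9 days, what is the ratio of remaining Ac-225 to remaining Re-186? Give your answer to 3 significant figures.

14.7

Ac-225: 49.4 × (1/2)^(21.9/9.92) = 49.4 × (1/2)^2.2077 ≈ 10.694 mCi.
Re-186: 43.1 × (1/2)^(21.9/3.72) = 43.1 × (1/2)^5.8871 ≈ 0.72826 mCi.
Ratio ≈ 10.694 / 0.72826 ≈ 14.685.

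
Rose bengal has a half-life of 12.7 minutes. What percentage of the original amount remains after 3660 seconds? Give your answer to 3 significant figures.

3660 seconds = 61 minutes.
n = 61/12.7 ≈ 4.8031 half-lives.
Fraction remaining = (1/2)^4.8031 ≈ 0.035819, i.e. 3.5819%.

3.58%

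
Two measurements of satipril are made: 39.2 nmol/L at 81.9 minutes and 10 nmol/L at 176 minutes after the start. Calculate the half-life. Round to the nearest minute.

Over Δt = 176 − 81.9 = 94.1 minutes, the level fell by a factor of 39.2/10 ≈ 3.92.
n = log₂(3.92) ≈ 1.9709 half-lives, so t½ = 94.1/1.9709 ≈ 47.746 minutes.

48 minutes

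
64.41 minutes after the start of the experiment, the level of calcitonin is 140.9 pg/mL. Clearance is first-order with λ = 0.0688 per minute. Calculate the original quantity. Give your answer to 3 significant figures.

11800 pg/mL

t½ = ln 2 / λ = 0.69315 / 0.0688 ≈ 10.075 minutes.
Number of half-lives elapsed: n = 64.41/10.075 ≈ 6.3932.
A₀ = A × 2^n = 140.9 × 2^6.3932 = 140.9 × 84.05 ≈ 11843 pg/mL.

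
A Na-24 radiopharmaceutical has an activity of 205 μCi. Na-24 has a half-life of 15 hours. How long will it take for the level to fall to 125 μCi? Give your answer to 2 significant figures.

11 hours

Fraction remaining = 125/205 ≈ 0.60976.
n = log₂(205/125) = ln(1.64)/ln 2 ≈ 0.7137 half-lives.
t = n × t½ = 0.7137 × 15 ≈ 10.705 hours.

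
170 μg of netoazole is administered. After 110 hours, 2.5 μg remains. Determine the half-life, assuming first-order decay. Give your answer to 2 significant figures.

A/A₀ = 2.5/170 ≈ 0.014706.
n = log₂(68) ≈ 6.0875 half-lives elapsed in 110 hours.
t½ = 110/6.0875 ≈ 18.07 hours.

18 hours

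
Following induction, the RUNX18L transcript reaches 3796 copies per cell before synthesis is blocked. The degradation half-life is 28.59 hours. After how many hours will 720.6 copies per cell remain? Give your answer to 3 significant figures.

68.5 hours

Fraction remaining = 720.6/3796 ≈ 0.18983.
n = log₂(3796/720.6) = ln(5.2678)/ln 2 ≈ 2.3972 half-lives.
t = n × t½ = 2.3972 × 28.59 ≈ 68.536 hours.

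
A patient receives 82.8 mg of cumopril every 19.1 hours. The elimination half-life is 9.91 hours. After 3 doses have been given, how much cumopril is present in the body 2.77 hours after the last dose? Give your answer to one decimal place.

The 3 doses were given 40.97, 21.87, 2.77 hours ago.
Total = 82.8·(1/2)^(40.97/9.91) + 82.8·(1/2)^(21.87/9.91) + 82.8·(1/2)^(2.77/9.91)
      = 4.7153 + 17.935 + 68.216 ≈ 90.866 mg.

90.9 mg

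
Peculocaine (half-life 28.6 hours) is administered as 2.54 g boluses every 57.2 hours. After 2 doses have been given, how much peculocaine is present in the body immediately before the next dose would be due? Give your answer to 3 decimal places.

0.794 g

The 2 doses were given 114.4, 57.2 hours ago.
Total = 2.54·(1/2)^(114.4/28.6) + 2.54·(1/2)^(57.2/28.6)
      = 0.15875 + 0.635 ≈ 0.79375 g.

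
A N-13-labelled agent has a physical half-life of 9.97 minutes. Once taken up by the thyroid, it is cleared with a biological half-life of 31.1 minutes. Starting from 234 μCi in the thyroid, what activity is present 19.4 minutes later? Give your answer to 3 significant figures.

39.4 μCi

1/t_eff = 1/t_phys + 1/t_biol = 1/9.97 + 1/31.1 = 0.13246 per minute.
t_eff = 9.97 × 31.1 / (9.97 + 31.1) ≈ 7.5497 minutes.
Remaining = 234 × (1/2)^(19.4/7.5497) = 234 × (1/2)^2.5696 ≈ 39.417 μCi.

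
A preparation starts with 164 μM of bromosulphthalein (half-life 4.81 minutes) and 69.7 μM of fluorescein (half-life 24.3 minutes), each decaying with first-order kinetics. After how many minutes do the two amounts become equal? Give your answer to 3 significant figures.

7.40 minutes

Set 164·(1/2)^(t/4.81) = 69.7·(1/2)^(t/24.3).
Taking log₂: log₂(164/69.7) = t·(1/4.81 − 1/24.3).
log₂(2.3529) = 1.2345; 1/4.81 − 1/24.3 = 0.16675.
t = 1.2345 / 0.16675 ≈ 7.4032 minutes.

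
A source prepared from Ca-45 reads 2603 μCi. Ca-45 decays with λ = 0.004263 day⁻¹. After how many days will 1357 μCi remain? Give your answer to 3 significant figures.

t½ = ln 2 / λ = 0.69315 / 0.004263 ≈ 162.6 days.
Fraction remaining = 1357/2603 ≈ 0.52132.
n = log₂(2603/1357) = ln(1.9182)/ln 2 ≈ 0.93975 half-lives.
t = n × t½ = 0.93975 × 162.6 ≈ 152.8 days.

153 days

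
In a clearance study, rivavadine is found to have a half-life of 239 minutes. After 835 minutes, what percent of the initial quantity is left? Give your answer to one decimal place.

n = 835/239 ≈ 3.4937 half-lives.
Fraction remaining = (1/2)^3.4937 ≈ 0.088774, i.e. 8.8774%.

8.9%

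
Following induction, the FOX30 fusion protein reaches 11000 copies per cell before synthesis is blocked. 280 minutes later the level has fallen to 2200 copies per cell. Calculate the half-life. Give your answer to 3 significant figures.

121 minutes

A/A₀ = 2200/11000 ≈ 0.2.
n = log₂(5) ≈ 2.3219 half-lives elapsed in 280 minutes.
t½ = 280/2.3219 ≈ 120.59 minutes.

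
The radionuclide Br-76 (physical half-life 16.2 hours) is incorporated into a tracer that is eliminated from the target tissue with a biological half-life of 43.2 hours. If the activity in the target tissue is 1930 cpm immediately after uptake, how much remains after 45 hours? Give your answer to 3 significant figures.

1/t_eff = 1/t_phys + 1/t_biol = 1/16.2 + 1/43.2 = 0.084877 per hour.
t_eff = 16.2 × 43.2 / (16.2 + 43.2) ≈ 11.782 hours.
Remaining = 1930 × (1/2)^(45/11.782) = 1930 × (1/2)^3.8194 ≈ 136.71 cpm.

137 cpm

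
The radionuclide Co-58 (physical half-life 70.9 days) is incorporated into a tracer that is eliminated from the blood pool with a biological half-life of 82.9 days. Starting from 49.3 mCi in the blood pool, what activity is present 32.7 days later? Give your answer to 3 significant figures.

1/t_eff = 1/t_phys + 1/t_biol = 1/70.9 + 1/82.9 = 0.026167 per day.
t_eff = 70.9 × 82.9 / (70.9 + 82.9) ≈ 38.216 days.
Remaining = 49.3 × (1/2)^(32.7/38.216) = 49.3 × (1/2)^0.85566 ≈ 27.244 mCi.

27.2 mCi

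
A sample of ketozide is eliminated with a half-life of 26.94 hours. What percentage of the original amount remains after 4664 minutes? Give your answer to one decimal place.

13.5%

4664 minutes = 77.7333 hours.
n = 77.7333/26.94 ≈ 2.8854 half-lives.
Fraction remaining = (1/2)^2.8854 ≈ 0.13533, i.e. 13.533%.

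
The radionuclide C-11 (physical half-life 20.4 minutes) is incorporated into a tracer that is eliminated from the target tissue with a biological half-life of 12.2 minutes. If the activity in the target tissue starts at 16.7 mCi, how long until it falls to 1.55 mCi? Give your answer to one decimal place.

1/t_eff = 1/t_phys + 1/t_biol = 1/20.4 + 1/12.2 = 0.13099 per minute.
t_eff = 20.4 × 12.2 / (20.4 + 12.2) ≈ 7.6344 minutes.
n = log₂(16.7/1.55) ≈ 3.4295; t = 3.4295 × 7.6344 ≈ 26.182 minutes.

26.2 minutes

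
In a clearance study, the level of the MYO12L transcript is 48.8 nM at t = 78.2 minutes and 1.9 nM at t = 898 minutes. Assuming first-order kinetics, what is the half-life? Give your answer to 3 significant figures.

175 minutes

Over Δt = 898 − 78.2 = 819.8 minutes, the level fell by a factor of 48.8/1.9 ≈ 25.684.
n = log₂(25.684) ≈ 4.6828 half-lives, so t½ = 819.8/4.6828 ≈ 175.07 minutes.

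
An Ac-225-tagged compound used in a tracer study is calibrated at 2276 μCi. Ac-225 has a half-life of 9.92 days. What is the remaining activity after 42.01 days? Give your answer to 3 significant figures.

121 μCi

Number of half-lives: n = 42.01/9.92 ≈ 4.2349.
Remaining = 2276 × (1/2)^4.2349 = 2276 × 0.05311 ≈ 120.88 μCi.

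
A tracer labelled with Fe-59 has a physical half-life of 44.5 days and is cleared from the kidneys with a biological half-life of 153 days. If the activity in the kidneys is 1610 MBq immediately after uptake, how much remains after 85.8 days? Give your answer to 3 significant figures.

1/t_eff = 1/t_phys + 1/t_biol = 1/44.5 + 1/153 = 0.029008 per day.
t_eff = 44.5 × 153 / (44.5 + 153) ≈ 34.473 days.
Remaining = 1610 × (1/2)^(85.8/34.473) = 1610 × (1/2)^2.4889 ≈ 286.81 MBq.

287 MBq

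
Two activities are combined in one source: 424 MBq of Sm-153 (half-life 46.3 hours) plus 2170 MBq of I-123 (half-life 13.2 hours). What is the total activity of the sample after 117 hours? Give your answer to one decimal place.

78.2 MBq

Sm-153: 424 × (1/2)^(117/46.3) = 424 × (1/2)^2.527 ≈ 73.564 MBq.
I-123: 2170 × (1/2)^(117/13.2) = 2170 × (1/2)^8.8636 ≈ 4.6584 MBq.
Total = 73.564 + 4.6584 ≈ 78.222 MBq.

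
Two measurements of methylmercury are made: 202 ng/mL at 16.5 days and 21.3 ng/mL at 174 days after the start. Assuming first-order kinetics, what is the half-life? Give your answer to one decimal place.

48.5 days

Over Δt = 174 − 16.5 = 157.5 days, the level fell by a factor of 202/21.3 ≈ 9.4836.
n = log₂(9.4836) ≈ 3.2454 half-lives, so t½ = 157.5/3.2454 ≈ 48.53 days.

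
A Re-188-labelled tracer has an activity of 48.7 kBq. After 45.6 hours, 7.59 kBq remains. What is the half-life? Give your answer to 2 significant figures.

A/A₀ = 7.59/48.7 ≈ 0.15585.
n = log₂(6.4163) ≈ 2.6817 half-lives elapsed in 45.6 hours.
t½ = 45.6/2.6817 ≈ 17.004 hours.

17 hours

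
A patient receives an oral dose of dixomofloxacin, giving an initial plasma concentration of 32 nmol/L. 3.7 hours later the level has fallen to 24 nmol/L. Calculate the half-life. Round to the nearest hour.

9 hours

A/A₀ = 24/32 ≈ 0.75.
n = log₂(1.3333) ≈ 0.41504 half-lives elapsed in 3.7 hours.
t½ = 3.7/0.41504 ≈ 8.9149 hours.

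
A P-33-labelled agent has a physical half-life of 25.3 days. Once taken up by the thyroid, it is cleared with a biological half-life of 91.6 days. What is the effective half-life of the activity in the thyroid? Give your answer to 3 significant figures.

19.8 days

1/t_eff = 1/t_phys + 1/t_biol = 1/25.3 + 1/91.6 = 0.050443 per day.
t_eff = 25.3 × 91.6 / (25.3 + 91.6) ≈ 19.824 days.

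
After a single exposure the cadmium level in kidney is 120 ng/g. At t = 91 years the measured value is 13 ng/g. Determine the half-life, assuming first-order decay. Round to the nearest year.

A/A₀ = 13/120 ≈ 0.10833.
n = log₂(9.2308) ≈ 3.2065 half-lives elapsed in 91 years.
t½ = 91/3.2065 ≈ 28.38 years.

28 years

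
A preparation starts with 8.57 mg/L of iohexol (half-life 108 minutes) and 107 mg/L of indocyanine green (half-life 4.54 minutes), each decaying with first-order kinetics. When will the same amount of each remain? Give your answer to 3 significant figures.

Set 8.57·(1/2)^(t/108) = 107·(1/2)^(t/4.54).
Taking log₂: log₂(8.57/107) = t·(1/108 − 1/4.54).
log₂(0.080093) = -3.6422; 1/108 − 1/4.54 = -0.21101.
t = -3.6422 / -0.21101 ≈ 17.261 minutes.

17.3 minutes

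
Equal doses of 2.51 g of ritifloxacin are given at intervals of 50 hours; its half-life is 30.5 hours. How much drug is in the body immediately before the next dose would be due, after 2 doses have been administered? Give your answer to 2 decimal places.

1.06 g

The 2 doses were given 100, 50 hours ago.
Total = 2.51·(1/2)^(100/30.5) + 2.51·(1/2)^(50/30.5)
      = 0.25864 + 0.80572 ≈ 1.0644 g.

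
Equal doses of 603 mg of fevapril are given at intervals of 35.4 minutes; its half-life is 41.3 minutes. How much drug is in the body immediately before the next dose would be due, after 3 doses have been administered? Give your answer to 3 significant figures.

618 mg

The 3 doses were given 106.2, 70.8, 35.4 minutes ago.
Total = 603·(1/2)^(106.2/41.3) + 603·(1/2)^(70.8/41.3) + 603·(1/2)^(35.4/41.3)
      = 101.45 + 183.77 + 332.88 ≈ 618.1 mg.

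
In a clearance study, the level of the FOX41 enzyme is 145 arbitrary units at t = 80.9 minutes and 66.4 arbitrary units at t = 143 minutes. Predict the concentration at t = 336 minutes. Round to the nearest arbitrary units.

Over Δt = 143 − 80.9 = 62.1 minutes, the level fell by a factor of 145/66.4 ≈ 2.1837.
n = log₂(2.1837) ≈ 1.1268 half-lives, so t½ = 62.1/1.1268 ≈ 55.112 minutes.
From t = 143 to t = 336: 66.4 × (1/2)^((336−143)/55.112) ≈ 5.861 arbitrary units.

6 arbitrary units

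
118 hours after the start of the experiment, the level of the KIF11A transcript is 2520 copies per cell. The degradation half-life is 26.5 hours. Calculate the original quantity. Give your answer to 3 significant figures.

Number of half-lives elapsed: n = 118/26.5 ≈ 4.4528.
A₀ = A × 2^n = 2520 × 2^4.4528 = 2520 × 21.9 ≈ 55187 copies per cell.

55200 copies per cell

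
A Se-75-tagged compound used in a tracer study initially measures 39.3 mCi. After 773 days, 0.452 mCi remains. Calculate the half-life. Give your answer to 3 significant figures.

120 days

A/A₀ = 0.452/39.3 ≈ 0.011501.
n = log₂(86.947) ≈ 6.4421 half-lives elapsed in 773 days.
t½ = 773/6.4421 ≈ 119.99 days.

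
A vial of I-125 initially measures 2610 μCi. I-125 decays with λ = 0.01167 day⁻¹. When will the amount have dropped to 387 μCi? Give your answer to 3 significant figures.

t½ = ln 2 / λ = 0.69315 / 0.01167 ≈ 59.396 days.
Fraction remaining = 387/2610 ≈ 0.14828.
n = log₂(2610/387) = ln(6.7442)/ln 2 ≈ 2.7536 half-lives.
t = n × t½ = 2.7536 × 59.396 ≈ 163.55 days.

164 days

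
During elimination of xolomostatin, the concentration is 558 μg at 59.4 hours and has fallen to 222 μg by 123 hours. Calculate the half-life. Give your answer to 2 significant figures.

48 hours

Over Δt = 123 − 59.4 = 63.6 hours, the level fell by a factor of 558/222 ≈ 2.5135.
n = log₂(2.5135) ≈ 1.3297 half-lives, so t½ = 63.6/1.3297 ≈ 47.83 hours.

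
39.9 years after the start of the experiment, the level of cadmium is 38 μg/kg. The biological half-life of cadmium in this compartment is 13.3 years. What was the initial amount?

304 μg/kg

Number of half-lives elapsed: n = 39.9/13.3 ≈ 3.
A₀ = A × 2^n = 38 × 2^3 = 38 × 8 ≈ 304 μg/kg.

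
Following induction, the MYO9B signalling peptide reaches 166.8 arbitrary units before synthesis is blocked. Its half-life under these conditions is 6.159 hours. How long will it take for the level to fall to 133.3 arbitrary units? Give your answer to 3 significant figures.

Fraction remaining = 133.3/166.8 ≈ 0.79916.
n = log₂(166.8/133.3) = ln(1.2513)/ln 2 ≈ 0.32344 half-lives.
t = n × t½ = 0.32344 × 6.159 ≈ 1.9921 hours.

1.99 hours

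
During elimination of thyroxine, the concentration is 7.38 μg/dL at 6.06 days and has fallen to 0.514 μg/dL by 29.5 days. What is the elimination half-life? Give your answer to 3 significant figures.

Over Δt = 29.5 − 6.06 = 23.44 days, the level fell by a factor of 7.38/0.514 ≈ 14.358.
n = log₂(14.358) ≈ 3.8438 half-lives, so t½ = 23.44/3.8438 ≈ 6.0982 days.

6.10 days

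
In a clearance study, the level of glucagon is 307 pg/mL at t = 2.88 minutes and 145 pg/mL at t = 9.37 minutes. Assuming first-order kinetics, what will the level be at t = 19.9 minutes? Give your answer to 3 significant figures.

42.9 pg/mL

Over Δt = 9.37 − 2.88 = 6.49 minutes, the level fell by a factor of 307/145 ≈ 2.1172.
n = log₂(2.1172) ≈ 1.0822 half-lives, so t½ = 6.49/1.0822 ≈ 5.9971 minutes.
From t = 9.37 to t = 19.9: 145 × (1/2)^((19.9−9.37)/5.9971) ≈ 42.935 pg/mL.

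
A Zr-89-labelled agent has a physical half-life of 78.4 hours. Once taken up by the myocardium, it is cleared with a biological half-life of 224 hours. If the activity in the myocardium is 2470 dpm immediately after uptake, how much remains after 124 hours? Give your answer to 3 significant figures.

562 dpm

1/t_eff = 1/t_phys + 1/t_biol = 1/78.4 + 1/224 = 0.017219 per hour.
t_eff = 78.4 × 224 / (78.4 + 224) ≈ 58.074 hours.
Remaining = 2470 × (1/2)^(124/58.074) = 2470 × (1/2)^2.1352 ≈ 562.26 dpm.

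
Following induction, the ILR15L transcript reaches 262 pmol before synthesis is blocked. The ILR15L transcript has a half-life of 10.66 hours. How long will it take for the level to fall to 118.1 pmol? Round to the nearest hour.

Fraction remaining = 118.1/262 ≈ 0.45076.
n = log₂(262/118.1) = ln(2.2185)/ln 2 ≈ 1.1496 half-lives.
t = n × t½ = 1.1496 × 10.66 ≈ 12.254 hours.

12 hours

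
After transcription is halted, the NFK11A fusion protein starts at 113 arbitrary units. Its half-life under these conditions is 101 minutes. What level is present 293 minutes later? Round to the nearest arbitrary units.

Number of half-lives: n = 293/101 ≈ 2.901.
Remaining = 113 × (1/2)^2.901 = 113 × 0.13388 ≈ 15.128 arbitrary units.

15 arbitrary units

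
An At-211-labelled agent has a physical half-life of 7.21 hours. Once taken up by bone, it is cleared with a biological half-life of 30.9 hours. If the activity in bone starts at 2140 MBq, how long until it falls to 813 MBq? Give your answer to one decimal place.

1/t_eff = 1/t_phys + 1/t_biol = 1/7.21 + 1/30.9 = 0.17106 per hour.
t_eff = 7.21 × 30.9 / (7.21 + 30.9) ≈ 5.8459 hours.
n = log₂(2140/813) ≈ 1.3963; t = 1.3963 × 5.8459 ≈ 8.1626 hours.

8.2 hours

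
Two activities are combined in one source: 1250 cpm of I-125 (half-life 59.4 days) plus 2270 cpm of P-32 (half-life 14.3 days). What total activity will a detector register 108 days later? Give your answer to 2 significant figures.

370 cpm

I-125: 1250 × (1/2)^(108/59.4) = 1250 × (1/2)^1.8182 ≈ 354.47 cpm.
P-32: 2270 × (1/2)^(108/14.3) = 2270 × (1/2)^7.5524 ≈ 12.092 cpm.
Total = 354.47 + 12.092 ≈ 366.57 cpm.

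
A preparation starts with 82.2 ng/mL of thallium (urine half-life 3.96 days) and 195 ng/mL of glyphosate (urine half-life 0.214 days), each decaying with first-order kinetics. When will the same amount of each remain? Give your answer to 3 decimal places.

Set 82.2·(1/2)^(t/3.96) = 195·(1/2)^(t/0.214).
Taking log₂: log₂(82.2/195) = t·(1/3.96 − 1/0.214).
log₂(0.42154) = -1.2463; 1/3.96 − 1/0.214 = -4.4204.
t = -1.2463 / -4.4204 ≈ 0.28194 days.

0.282 days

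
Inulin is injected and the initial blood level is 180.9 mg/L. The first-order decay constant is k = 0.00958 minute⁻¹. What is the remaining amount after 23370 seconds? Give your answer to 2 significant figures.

t½ = ln 2 / k = 0.69315 / 0.00958 ≈ 72.354 minutes.
Convert the elapsed time: 23370 seconds = 389.5 minutes.
Number of half-lives: n = 389.5/72.354 ≈ 5.3833.
Remaining = 180.9 × (1/2)^5.3833 = 180.9 × 0.023959 ≈ 4.3342 mg/L.

4.3 mg/L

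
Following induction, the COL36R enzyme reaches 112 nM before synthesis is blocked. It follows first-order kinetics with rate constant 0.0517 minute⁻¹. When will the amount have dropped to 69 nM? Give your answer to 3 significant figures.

9.37 minutes

t½ = ln 2 / k = 0.69315 / 0.0517 ≈ 13.407 minutes.
Fraction remaining = 69/112 ≈ 0.61607.
n = log₂(112/69) = ln(1.6232)/ln 2 ≈ 0.69883 half-lives.
t = n × t½ = 0.69883 × 13.407 ≈ 9.3693 minutes.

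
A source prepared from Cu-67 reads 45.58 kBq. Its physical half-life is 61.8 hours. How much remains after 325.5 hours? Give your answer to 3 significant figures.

Number of half-lives: n = 325.5/61.8 ≈ 5.267.
Remaining = 45.58 × (1/2)^5.267 = 45.58 × 0.02597 ≈ 1.1837 kBq.

1.18 kBq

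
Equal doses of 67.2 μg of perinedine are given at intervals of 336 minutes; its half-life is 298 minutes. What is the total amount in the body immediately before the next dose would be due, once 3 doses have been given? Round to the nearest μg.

The 3 doses were given 1008, 672, 336 minutes ago.
Total = 67.2·(1/2)^(1008/298) + 67.2·(1/2)^(672/298) + 67.2·(1/2)^(336/298)
      = 6.4435 + 14.078 + 30.758 ≈ 51.279 μg.

51 μg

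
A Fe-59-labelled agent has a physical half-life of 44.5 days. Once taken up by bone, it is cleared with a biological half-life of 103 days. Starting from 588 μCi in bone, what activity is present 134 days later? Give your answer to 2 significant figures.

1/t_eff = 1/t_phys + 1/t_biol = 1/44.5 + 1/103 = 0.032181 per day.
t_eff = 44.5 × 103 / (44.5 + 103) ≈ 31.075 days.
Remaining = 588 × (1/2)^(134/31.075) = 588 × (1/2)^4.3122 ≈ 29.599 μCi.

30 μCi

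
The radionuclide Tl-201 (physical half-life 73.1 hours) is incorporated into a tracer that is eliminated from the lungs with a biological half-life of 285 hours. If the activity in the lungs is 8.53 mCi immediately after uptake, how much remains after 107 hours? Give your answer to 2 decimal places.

1/t_eff = 1/t_phys + 1/t_biol = 1/73.1 + 1/285 = 0.017189 per hour.
t_eff = 73.1 × 285 / (73.1 + 285) ≈ 58.178 hours.
Remaining = 8.53 × (1/2)^(107/58.178) = 8.53 × (1/2)^1.8392 ≈ 2.384 mCi.

2.38 mCi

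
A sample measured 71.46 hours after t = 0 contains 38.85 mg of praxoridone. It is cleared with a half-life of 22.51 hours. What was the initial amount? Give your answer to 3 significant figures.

Number of half-lives elapsed: n = 71.46/22.51 ≈ 3.1746.
A₀ = A × 2^n = 38.85 × 2^3.1746 = 38.85 × 9.0291 ≈ 350.78 mg.

351 mg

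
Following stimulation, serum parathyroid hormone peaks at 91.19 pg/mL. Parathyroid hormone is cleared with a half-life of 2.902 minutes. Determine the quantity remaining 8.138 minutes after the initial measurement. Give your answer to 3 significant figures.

13.1 pg/mL

Number of half-lives: n = 8.138/2.902 ≈ 2.8043.
Remaining = 91.19 × (1/2)^2.8043 = 91.19 × 0.14316 ≈ 13.055 pg/mL.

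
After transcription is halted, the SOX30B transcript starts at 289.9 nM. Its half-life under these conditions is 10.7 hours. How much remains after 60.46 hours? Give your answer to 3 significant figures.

5.77 nM

Number of half-lives: n = 60.46/10.7 ≈ 5.6505.
Remaining = 289.9 × (1/2)^5.6505 = 289.9 × 0.019909 ≈ 5.7715 nM.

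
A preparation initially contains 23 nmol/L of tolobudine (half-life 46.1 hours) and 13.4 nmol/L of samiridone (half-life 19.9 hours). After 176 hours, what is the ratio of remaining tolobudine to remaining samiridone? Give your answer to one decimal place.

tolobudine: 23 × (1/2)^(176/46.1) = 23 × (1/2)^3.8178 ≈ 1.631 nmol/L.
samiridone: 13.4 × (1/2)^(176/19.9) = 13.4 × (1/2)^8.8442 ≈ 0.029156 nmol/L.
Ratio ≈ 1.631 / 0.029156 ≈ 55.941.

55.9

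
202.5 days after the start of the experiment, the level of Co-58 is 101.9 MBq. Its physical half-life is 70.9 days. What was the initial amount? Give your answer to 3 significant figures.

738 MBq

Number of half-lives elapsed: n = 202.5/70.9 ≈ 2.8561.
A₀ = A × 2^n = 101.9 × 2^2.8561 = 101.9 × 7.2407 ≈ 737.83 MBq.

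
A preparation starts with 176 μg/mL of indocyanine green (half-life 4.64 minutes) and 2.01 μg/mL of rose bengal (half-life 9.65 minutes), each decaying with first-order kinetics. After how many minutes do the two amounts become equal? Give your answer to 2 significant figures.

58 minutes

Set 176·(1/2)^(t/4.64) = 2.01·(1/2)^(t/9.65).
Taking log₂: log₂(176/2.01) = t·(1/4.64 − 1/9.65).
log₂(87.562) = 6.4522; 1/4.64 − 1/9.65 = 0.11189.
t = 6.4522 / 0.11189 ≈ 57.666 minutes.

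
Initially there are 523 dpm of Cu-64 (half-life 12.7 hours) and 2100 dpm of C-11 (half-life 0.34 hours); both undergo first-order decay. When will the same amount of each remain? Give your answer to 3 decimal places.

Set 523·(1/2)^(t/12.7) = 2100·(1/2)^(t/0.34).
Taking log₂: log₂(523/2100) = t·(1/12.7 − 1/0.34).
log₂(0.24905) = -2.0055; 1/12.7 − 1/0.34 = -2.8624.
t = -2.0055 / -2.8624 ≈ 0.70063 hours.

0.701 hours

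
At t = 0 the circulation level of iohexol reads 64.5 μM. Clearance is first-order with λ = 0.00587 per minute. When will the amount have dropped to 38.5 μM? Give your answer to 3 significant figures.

87.9 minutes

t½ = ln 2 / λ = 0.69315 / 0.00587 ≈ 118.08 minutes.
Fraction remaining = 38.5/64.5 ≈ 0.5969.
n = log₂(64.5/38.5) = ln(1.6753)/ln 2 ≈ 0.74444 half-lives.
t = n × t½ = 0.74444 × 118.08 ≈ 87.906 minutes.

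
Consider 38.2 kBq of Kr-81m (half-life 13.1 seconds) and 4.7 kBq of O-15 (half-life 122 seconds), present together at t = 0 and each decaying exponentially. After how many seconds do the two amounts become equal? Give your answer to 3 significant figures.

44.4 seconds

Set 38.2·(1/2)^(t/13.1) = 4.7·(1/2)^(t/122).
Taking log₂: log₂(38.2/4.7) = t·(1/13.1 − 1/122).
log₂(8.1277) = 3.0228; 1/13.1 − 1/122 = 0.068139.
t = 3.0228 / 0.068139 ≈ 44.363 seconds.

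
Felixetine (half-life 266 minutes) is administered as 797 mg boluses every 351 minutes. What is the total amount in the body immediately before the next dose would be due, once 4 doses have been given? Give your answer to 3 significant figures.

The 4 doses were given 1404, 1053, 702, 351 minutes ago.
Total = 797·(1/2)^(1404/266) + 797·(1/2)^(1053/266) + 797·(1/2)^(702/266) + 797·(1/2)^(351/266)
      = 20.538 + 51.261 + 127.94 + 319.33 ≈ 519.07 mg.

519 mg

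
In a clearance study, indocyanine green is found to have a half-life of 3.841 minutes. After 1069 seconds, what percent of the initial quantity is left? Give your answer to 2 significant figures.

4.0%

1069 seconds = 17.8167 minutes.
n = 17.8167/3.841 ≈ 4.6385 half-lives.
Fraction remaining = (1/2)^4.6385 ≈ 0.040147, i.e. 4.0147%.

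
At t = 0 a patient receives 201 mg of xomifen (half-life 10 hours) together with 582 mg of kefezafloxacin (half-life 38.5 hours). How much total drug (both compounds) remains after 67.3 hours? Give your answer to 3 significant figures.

175 mg

xomifen: 201 × (1/2)^(67.3/10) = 201 × (1/2)^6.73 ≈ 1.8935 mg.
kefezafloxacin: 582 × (1/2)^(67.3/38.5) = 582 × (1/2)^1.7481 ≈ 173.26 mg.
Total = 1.8935 + 173.26 ≈ 175.16 mg.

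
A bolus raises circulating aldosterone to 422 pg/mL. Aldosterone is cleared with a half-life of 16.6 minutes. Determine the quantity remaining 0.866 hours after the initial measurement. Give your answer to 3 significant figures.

48.2 pg/mL

Convert the elapsed time: 0.866 hours = 51.96 minutes.
Number of half-lives: n = 51.96/16.6 ≈ 3.1301.
Remaining = 422 × (1/2)^3.1301 = 422 × 0.11422 ≈ 48.201 pg/mL.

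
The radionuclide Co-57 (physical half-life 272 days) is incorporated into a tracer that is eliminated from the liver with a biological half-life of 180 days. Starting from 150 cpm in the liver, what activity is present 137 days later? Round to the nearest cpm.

62 cpm

1/t_eff = 1/t_phys + 1/t_biol = 1/272 + 1/180 = 0.009232 per day.
t_eff = 272 × 180 / (272 + 180) ≈ 108.32 days.
Remaining = 150 × (1/2)^(137/108.32) = 150 × (1/2)^1.2648 ≈ 62.424 cpm.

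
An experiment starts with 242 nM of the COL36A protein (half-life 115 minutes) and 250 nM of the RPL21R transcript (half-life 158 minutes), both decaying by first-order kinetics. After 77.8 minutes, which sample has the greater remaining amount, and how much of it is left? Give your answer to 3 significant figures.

COL36A protein: 242 × (1/2)^0.67652 ≈ 151.41 nM.
RPL21R transcript: 250 × (1/2)^0.49241 ≈ 177.71 nM.
RPL21R transcript has more remaining, at ≈ 177.71 nM.

RPL21R transcript, 178 nM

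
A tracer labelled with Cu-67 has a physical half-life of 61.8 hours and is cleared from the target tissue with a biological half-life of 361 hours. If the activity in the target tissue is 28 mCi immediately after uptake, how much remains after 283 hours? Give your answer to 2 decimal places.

0.68 mCi

1/t_eff = 1/t_phys + 1/t_biol = 1/61.8 + 1/361 = 0.018951 per hour.
t_eff = 61.8 × 361 / (61.8 + 361) ≈ 52.767 hours.
Remaining = 28 × (1/2)^(283/52.767) = 28 × (1/2)^5.3632 ≈ 0.68025 mCi.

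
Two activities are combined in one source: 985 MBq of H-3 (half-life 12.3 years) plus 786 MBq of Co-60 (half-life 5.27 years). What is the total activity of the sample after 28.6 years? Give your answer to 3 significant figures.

H-3: 985 × (1/2)^(28.6/12.3) = 985 × (1/2)^2.3252 ≈ 196.55 MBq.
Co-60: 786 × (1/2)^(28.6/5.27) = 786 × (1/2)^5.4269 ≈ 18.27 MBq.
Total = 196.55 + 18.27 ≈ 214.82 MBq.

215 MBq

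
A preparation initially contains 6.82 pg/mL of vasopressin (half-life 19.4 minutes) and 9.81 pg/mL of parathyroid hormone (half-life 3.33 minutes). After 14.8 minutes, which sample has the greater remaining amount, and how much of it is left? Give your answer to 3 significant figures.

vasopressin, 4.02 pg/mL

vasopressin: 6.82 × (1/2)^0.76289 ≈ 4.0191 pg/mL.
parathyroid hormone: 9.81 × (1/2)^4.4444 ≈ 0.45057 pg/mL.
Vasopressin has more remaining, at ≈ 4.0191 pg/mL.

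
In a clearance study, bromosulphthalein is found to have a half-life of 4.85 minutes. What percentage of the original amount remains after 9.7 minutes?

25%

n = 9.7/4.85 ≈ 2 half-lives.
Fraction remaining = (1/2)^2 ≈ 0.25, i.e. 25%.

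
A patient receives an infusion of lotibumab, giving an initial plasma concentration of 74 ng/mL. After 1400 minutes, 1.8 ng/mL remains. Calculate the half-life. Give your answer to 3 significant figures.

A/A₀ = 1.8/74 ≈ 0.024324.
n = log₂(41.111) ≈ 5.3615 half-lives elapsed in 1400 minutes.
t½ = 1400/5.3615 ≈ 261.12 minutes.

261 minutes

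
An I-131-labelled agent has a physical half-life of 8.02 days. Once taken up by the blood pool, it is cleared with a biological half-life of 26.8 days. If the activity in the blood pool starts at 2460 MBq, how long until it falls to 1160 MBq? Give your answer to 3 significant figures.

1/t_eff = 1/t_phys + 1/t_biol = 1/8.02 + 1/26.8 = 0.162 per day.
t_eff = 8.02 × 26.8 / (8.02 + 26.8) ≈ 6.1728 days.
n = log₂(2460/1160) ≈ 1.0845; t = 1.0845 × 6.1728 ≈ 6.6946 days.

6.69 days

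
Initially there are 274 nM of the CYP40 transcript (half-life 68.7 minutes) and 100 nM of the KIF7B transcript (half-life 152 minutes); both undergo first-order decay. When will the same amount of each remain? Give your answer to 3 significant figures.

Set 274·(1/2)^(t/68.7) = 100·(1/2)^(t/152).
Taking log₂: log₂(274/100) = t·(1/68.7 − 1/152).
log₂(2.74) = 1.4542; 1/68.7 − 1/152 = 0.0079771.
t = 1.4542 / 0.0079771 ≈ 182.29 minutes.

182 minutes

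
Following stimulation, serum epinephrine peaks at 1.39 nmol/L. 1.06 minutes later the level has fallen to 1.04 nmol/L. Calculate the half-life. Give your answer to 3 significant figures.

A/A₀ = 1.04/1.39 ≈ 0.7482.
n = log₂(1.3365) ≈ 0.4185 half-lives elapsed in 1.06 minutes.
t½ = 1.06/0.4185 ≈ 2.5328 minutes.

2.53 minutes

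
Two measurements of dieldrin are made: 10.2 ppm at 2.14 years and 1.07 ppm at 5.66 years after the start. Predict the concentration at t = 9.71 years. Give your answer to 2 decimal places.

Over Δt = 5.66 − 2.14 = 3.52 years, the level fell by a factor of 10.2/1.07 ≈ 9.5327.
n = log₂(9.5327) ≈ 3.2529 half-lives, so t½ = 3.52/3.2529 ≈ 1.0821 years.
From t = 5.66 to t = 9.71: 1.07 × (1/2)^((9.71−5.66)/1.0821) ≈ 0.079933 ppm.

0.08 ppm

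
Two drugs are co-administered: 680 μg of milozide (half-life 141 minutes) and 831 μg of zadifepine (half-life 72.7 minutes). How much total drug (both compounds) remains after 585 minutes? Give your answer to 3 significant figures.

41.5 μg

milozide: 680 × (1/2)^(585/141) = 680 × (1/2)^4.1489 ≈ 38.331 μg.
zadifepine: 831 × (1/2)^(585/72.7) = 831 × (1/2)^8.0468 ≈ 3.1426 μg.
Total = 38.331 + 3.1426 ≈ 41.474 μg.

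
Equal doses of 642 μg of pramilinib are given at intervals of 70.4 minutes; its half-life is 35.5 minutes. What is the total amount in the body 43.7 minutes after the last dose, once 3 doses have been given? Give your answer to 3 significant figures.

360 μg

The 3 doses were given 184.5, 114.1, 43.7 minutes ago.
Total = 642·(1/2)^(184.5/35.5) + 642·(1/2)^(114.1/35.5) + 642·(1/2)^(43.7/35.5)
      = 17.5 + 69.183 + 273.51 ≈ 360.19 μg.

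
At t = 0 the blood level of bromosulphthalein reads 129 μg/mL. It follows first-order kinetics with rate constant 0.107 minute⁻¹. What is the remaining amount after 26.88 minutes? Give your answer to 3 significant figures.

7.27 μg/mL

t½ = ln 2 / λ = 0.69315 / 0.107 ≈ 6.478 minutes.
Number of half-lives: n = 26.88/6.478 ≈ 4.1494.
Remaining = 129 × (1/2)^4.1494 = 129 × 0.056351 ≈ 7.2692 μg/mL.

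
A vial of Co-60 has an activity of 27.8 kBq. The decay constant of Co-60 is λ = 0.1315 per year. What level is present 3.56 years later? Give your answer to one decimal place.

17.4 kBq

t½ = ln 2 / λ = 0.69315 / 0.1315 ≈ 5.2711 years.
Number of half-lives: n = 3.56/5.2711 ≈ 0.67538.
Remaining = 27.8 × (1/2)^0.67538 = 27.8 × 0.62617 ≈ 17.407 kBq.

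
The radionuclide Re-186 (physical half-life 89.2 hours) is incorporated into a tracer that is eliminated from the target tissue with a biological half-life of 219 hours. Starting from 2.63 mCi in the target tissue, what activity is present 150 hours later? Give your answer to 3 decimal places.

0.510 mCi

1/t_eff = 1/t_phys + 1/t_biol = 1/89.2 + 1/219 = 0.015777 per hour.
t_eff = 89.2 × 219 / (89.2 + 219) ≈ 63.384 hours.
Remaining = 2.63 × (1/2)^(150/63.384) = 2.63 × (1/2)^2.3665 ≈ 0.50998 mCi.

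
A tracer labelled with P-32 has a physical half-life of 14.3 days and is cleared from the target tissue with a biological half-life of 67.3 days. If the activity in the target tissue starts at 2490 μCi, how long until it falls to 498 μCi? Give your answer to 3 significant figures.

27.4 days

1/t_eff = 1/t_phys + 1/t_biol = 1/14.3 + 1/67.3 = 0.084789 per day.
t_eff = 14.3 × 67.3 / (14.3 + 67.3) ≈ 11.794 days.
n = log₂(2490/498) ≈ 2.3219; t = 2.3219 × 11.794 ≈ 27.385 days.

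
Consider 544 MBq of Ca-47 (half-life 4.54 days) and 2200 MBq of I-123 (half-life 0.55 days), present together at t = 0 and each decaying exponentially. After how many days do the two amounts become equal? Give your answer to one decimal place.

1.3 days

Set 544·(1/2)^(t/4.54) = 2200·(1/2)^(t/0.55).
Taking log₂: log₂(544/2200) = t·(1/4.54 − 1/0.55).
log₂(0.24727) = -2.0158; 1/4.54 − 1/0.55 = -1.5979.
t = -2.0158 / -1.5979 ≈ 1.2615 days.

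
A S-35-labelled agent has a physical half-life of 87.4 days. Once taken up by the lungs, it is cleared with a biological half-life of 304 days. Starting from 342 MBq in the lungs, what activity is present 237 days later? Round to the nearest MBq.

30 MBq

1/t_eff = 1/t_phys + 1/t_biol = 1/87.4 + 1/304 = 0.014731 per day.
t_eff = 87.4 × 304 / (87.4 + 304) ≈ 67.883 days.
Remaining = 342 × (1/2)^(237/67.883) = 342 × (1/2)^3.4913 ≈ 30.412 MBq.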